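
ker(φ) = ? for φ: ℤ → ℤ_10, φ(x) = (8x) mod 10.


Kernel = preimage of identity
ker(φ) = {x ∈ ℤ : 8x ≡ 0 (mod 10)}. gcd(8,10) = 2, so 8x ≡ 0 (mod 10) ⟺ x ≡ 0 (mod 10/2 = 5). Hence ker(φ) = 5ℤ

ker(φ) = 5ℤ


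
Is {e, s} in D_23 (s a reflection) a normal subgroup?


H = {e, s} in D_23 (s a reflection)
r·s·r⁻¹ = sr⁻² ≠ s for n ≥ 3, so {e, s} is not closed under conjugation

No, not a normal subgroup


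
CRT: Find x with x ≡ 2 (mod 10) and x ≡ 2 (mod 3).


m₁ = 10, m₂ = 3, gcd = 1, so CRT applies. M = m₁·m₂ = 30
Let M₁ = M/m₁ = 3, M₂ = M/m₂ = 10
Find y₁ ≡ M₁⁻¹ (mod m₁): 3⁻¹ ≡ 7 (mod 10)
Find y₂ ≡ M₂⁻¹ (mod m₂): 10⁻¹ ≡ 1 (mod 3)
x = a₁·M₁·y₁ + a₂·M₂·y₂ = 2·3·7 + 2·10·1 = 62
Reduce mod 30: x ≡ 2
Check: 2 mod 10 = 2 ✓, 2 mod 3 = 2 ✓

x ≡ 2 (mod 30)


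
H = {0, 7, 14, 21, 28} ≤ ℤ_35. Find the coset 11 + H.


11 + H = {11 + h (mod 35) : h ∈ H}
11+0=11, 11+7=18, 11+14=25, 11+21=32, 11+28=4
11 + H = {4, 11, 18, 25, 32} = 4 + H

11 + H = {4, 11, 18, 25, 32}


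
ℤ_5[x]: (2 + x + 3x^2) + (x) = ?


Add coefficients mod 5:
x^0: 2 + 0 = 2 (mod 5)
x^1: 1 + 1 = 2 (mod 5)
x^2: 3 + 0 = 3 (mod 5)
Result: 2 + 2x + 3x^2

f + g = 2 + 2x + 3x^2


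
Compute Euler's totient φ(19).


φ(n) = count of k ∈ {1,...,n} with gcd(k,n)=1
Coprimes to 19: {1, 2, 3, 4, 5, 6, 7, 8, 9, 10, 11, 12, 13, 14, 15, 16, 17, 18}
Count: 18

φ(19) = 18


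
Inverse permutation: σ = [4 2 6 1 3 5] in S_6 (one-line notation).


To find σ⁻¹, swap domain and range:
σ(1) = 4 → σ⁻¹(4) = 1
σ(2) = 2 → σ⁻¹(2) = 2
σ(3) = 6 → σ⁻¹(6) = 3
σ(4) = 1 → σ⁻¹(1) = 4
σ(5) = 3 → σ⁻¹(3) = 5
σ(6) = 5 → σ⁻¹(5) = 6

σ⁻¹ = [4 2 5 1 6 3]


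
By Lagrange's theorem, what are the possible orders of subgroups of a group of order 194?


Lagrange's theorem: |H| divides |G|
|G| = 194
Divisors of 194: 1, 2, 97, 194

Possible subgroup orders: {1, 2, 97, 194}


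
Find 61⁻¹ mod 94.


Use the extended Euclidean algorithm to write 1 = 61·s + 94·t; then s mod 94 is the inverse.
Euclidean algorithm:
  61 = 0·94 + 61
  94 = 1·61 + 33
  61 = 1·33 + 28
  33 = 1·28 + 5
  28 = 5·5 + 3
  5 = 1·3 + 2
  3 = 1·2 + 1
  2 = 2·1 + 0
gcd(61,94) = 1
Back-substitution gives: 61·(37) + 94·(-24) = 1
So 61⁻¹ ≡ 37 ≡ 37 (mod 94)
Check: 61 × 37 = 2257 ≡ 1 (mod 94) ✓

61⁻¹ ≡ 37 (mod 94)


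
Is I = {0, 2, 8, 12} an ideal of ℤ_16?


Check ideal conditions for I = {0, 2, 8, 12} in ℤ_16:
(1) I is an additive subgroup? No
(2) For r ∈ ℤ_16 and a ∈ I: r·a ∈ I? No  [counterexample: r=2, a=2, r·a mod 16 = 4 ∉ I]

No, I is not an ideal of ℤ_16


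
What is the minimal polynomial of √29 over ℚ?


√29 satisfies x² - 29 = 0, irreducible over ℚ since 29 is squarefree

Minimal polynomial: x² - 29


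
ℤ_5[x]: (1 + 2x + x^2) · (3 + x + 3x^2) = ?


Expand and collect like terms; reduce coefficients mod 5:
x^0: 1·3 = 3 ≡ 3 (mod 5)
x^1: 1·1 + 2·3 = 7 ≡ 2 (mod 5)
x^2: 1·3 + 2·1 + 1·3 = 8 ≡ 3 (mod 5)
x^3: 2·3 + 1·1 = 7 ≡ 2 (mod 5)
x^4: 1·3 = 3 ≡ 3 (mod 5)
Result: 3 + 2x + 3x^2 + 2x^3 + 3x^4

f · g = 3 + 2x + 3x^2 + 2x^3 + 3x^4


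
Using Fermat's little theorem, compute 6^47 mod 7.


Fermat's little theorem: if p is prime and gcd(a,p)=1, then a^(p-1) ≡ 1 (mod p)
p = 7 is prime, gcd(6,7) = 1
Reduce exponent: 47 mod 6 = 5
So 6^47 ≡ 6^5 (mod 7)
6^5 mod 7 = 6

6^47 ≡ 6 (mod 7)


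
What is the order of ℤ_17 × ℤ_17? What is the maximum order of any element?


|ℤ_17 × ℤ_17| = 17 × 17 = 289
Max element order = lcm(17,17) = 17
Cyclic? No (gcd=17)

|ℤ_17×ℤ_17| = 289, max element order = 17


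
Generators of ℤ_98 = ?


g generates ℤ_n iff gcd(g,n) = 1
Prime factors of 98: 2, 7
Generators are g ∈ {1,...,97} not divisible by any of these primes.
Generators: {1, 3, 5, 9, 11, 13, 15, 17, 19, 23, 25, 27, 29, 31, 33, 37, 39, 41, 43, 45, 47, 51, 53, 55, 57, 59, 61, 65, 67, 69, 71, 73, 75, 79, 81, 83, 85, 87, 89, 93, 95, 97}
Number of generators = φ(98) = 42

Generators of ℤ_98 = {1, 3, 5, 9, 11, 13, 15, 17, 19, 23, 25, 27, 29, 31, 33, 37, 39, 41, 43, 45, 47, 51, 53, 55, 57, 59, 61, 65, 67, 69, 71, 73, 75, 79, 81, 83, 85, 87, 89, 93, 95, 97}


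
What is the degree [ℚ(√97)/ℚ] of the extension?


√97 has minimal polynomial x² - 97 (irreducible over ℚ since 97 is squarefree)

[ℚ(√97)/ℚ] = 2


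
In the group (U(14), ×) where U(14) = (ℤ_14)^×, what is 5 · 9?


Operation: multiplication mod 14
5 · 9 = (a × b) mod 14 with a = 5, b = 9

5 · 9 = 3


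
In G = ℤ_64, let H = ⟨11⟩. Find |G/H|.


|⟨11⟩| = n / gcd(11, 64) = 64 / 1 = 64
H is normal (ℤ_64 is abelian).
|G/H| = |G| / |H| = 64 / 64 = 1

|G/H| = 1


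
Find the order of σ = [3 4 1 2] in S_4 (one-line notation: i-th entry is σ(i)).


Cycle decomposition: (1 3) (2 4)
Cycle lengths: 2, 2
Order = lcm(2, 2) = 2

ord(σ) = 2


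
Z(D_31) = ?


Z(G) = {g ∈ G | gx = xg for all x ∈ G}
For odd n, Z(D_n) = {e}: no nontrivial rotation commutes with all reflections

Z(D_31) = {e}


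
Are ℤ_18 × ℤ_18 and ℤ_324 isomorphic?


Comparing ℤ_18 × ℤ_18 and ℤ_324:
gcd(18,18) = 18 ≠ 1. Max element order in ℤ_18×ℤ_18 is lcm(18,18) = 18 < 324, so it has no element of order 324

No, ℤ_18 × ℤ_18 ≇ ℤ_324


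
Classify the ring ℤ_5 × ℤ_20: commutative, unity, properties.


Direct product ring; commutative with unity (1,1); but (1,0)·(0,1) = (0,0) gives zero divisors, so not an integral domain
Commutative: Yes
Integral domain: No
Has unity: Yes

ℤ_5 × ℤ_20: Commutative=Yes, Unity=Yes


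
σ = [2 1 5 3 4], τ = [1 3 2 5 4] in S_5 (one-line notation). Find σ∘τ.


σ∘τ: apply τ first, then σ
1 →τ 1 →σ 2
2 →τ 3 →σ 5
3 →τ 2 →σ 1
4 →τ 5 →σ 4
5 →τ 4 →σ 3

σ∘τ = [2 5 1 4 3]


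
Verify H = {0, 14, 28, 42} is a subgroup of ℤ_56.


Subgroup test for H = {0, 14, 28, 42} in (ℤ_56, +):
(1) 0 ∈ H? Yes
(2) Closure: for all a,b ∈ H, (a+b) mod 56 ∈ H? Yes
(3) Inverses: for all a ∈ H, -a mod 56 ∈ H? Yes

Yes, H is a subgroup of ℤ_56


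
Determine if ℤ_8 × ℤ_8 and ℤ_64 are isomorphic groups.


Comparing ℤ_8 × ℤ_8 and ℤ_64:
gcd(8,8) = 8 ≠ 1. Max element order in ℤ_8×ℤ_8 is lcm(8,8) = 8 < 64, so it has no element of order 64

No, ℤ_8 × ℤ_8 ≇ ℤ_64


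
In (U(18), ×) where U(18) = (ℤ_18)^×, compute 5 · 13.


Operation: multiplication mod 18
5 · 13 = (a × b) mod 18 with a = 5, b = 13

5 · 13 = 11


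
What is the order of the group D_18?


|D_n| = 2n (n rotations and n reflections)
|D_18| = 2×18 = 36

|D_18| = 36


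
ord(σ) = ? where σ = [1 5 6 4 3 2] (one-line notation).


Cycle decomposition: (2 5 3 6)
Cycle lengths: 4
Order = lcm(4) = 4

ord(σ) = 4


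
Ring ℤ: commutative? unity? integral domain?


integers form a commutative ring with unity 1; no zero divisors
Commutative: Yes
Integral domain: Yes
Has unity: Yes

ℤ: Commutative=Yes, Unity=Yes


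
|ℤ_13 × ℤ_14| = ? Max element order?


|ℤ_13 × ℤ_14| = 13 × 14 = 182
Max element order = lcm(13,14) = 182
Cyclic? Yes (gcd=1)

|ℤ_13×ℤ_14| = 182, max element order = 182


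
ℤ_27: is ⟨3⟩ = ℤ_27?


g generates ℤ_n iff gcd(g, n) = 1
gcd(3, 27) = 3
Since gcd = 3 ≠ 1, ⟨3⟩ has order 9 < 27, so 3 is not a generator.

No, 3 does not generate ℤ_27


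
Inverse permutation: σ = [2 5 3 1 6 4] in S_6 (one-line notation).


To find σ⁻¹, swap domain and range:
σ(1) = 2 → σ⁻¹(2) = 1
σ(2) = 5 → σ⁻¹(5) = 2
σ(3) = 3 → σ⁻¹(3) = 3
σ(4) = 1 → σ⁻¹(1) = 4
σ(5) = 6 → σ⁻¹(6) = 5
σ(6) = 4 → σ⁻¹(4) = 6

σ⁻¹ = [4 1 3 6 2 5]


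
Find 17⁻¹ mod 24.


Use the extended Euclidean algorithm to write 1 = 17·s + 24·t; then s mod 24 is the inverse.
Euclidean algorithm:
  17 = 0·24 + 17
  24 = 1·17 + 7
  17 = 2·7 + 3
  7 = 2·3 + 1
  3 = 3·1 + 0
gcd(17,24) = 1
Back-substitution gives: 17·(-7) + 24·(5) = 1
So 17⁻¹ ≡ -7 ≡ 17 (mod 24)
Check: 17 × 17 = 289 ≡ 1 (mod 24) ✓

17⁻¹ ≡ 17 (mod 24)


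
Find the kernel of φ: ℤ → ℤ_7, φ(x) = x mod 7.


Kernel = preimage of identity
ker(φ) = {x ∈ ℤ : x ≡ 0 (mod 7)} = 7ℤ = {0, ±7, ±14, ...}

ker(φ) = 7ℤ


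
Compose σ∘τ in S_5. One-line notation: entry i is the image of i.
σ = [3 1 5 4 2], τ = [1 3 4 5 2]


σ∘τ: apply τ first, then σ
1 →τ 1 →σ 3
2 →τ 3 →σ 5
3 →τ 4 →σ 4
4 →τ 5 →σ 2
5 →τ 2 →σ 1

σ∘τ = [3 5 4 2 1]


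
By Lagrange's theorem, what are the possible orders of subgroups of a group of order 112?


Lagrange's theorem: |H| divides |G|
|G| = 112
Divisors of 112: 1, 2, 4, 7, 8, 14, 16, 28, 56, 112

Possible subgroup orders: {1, 2, 4, 7, 8, 14, 16, 28, 56, 112}


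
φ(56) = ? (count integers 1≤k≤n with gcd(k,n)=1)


Factor n: 56 = 2^3 × 7
φ(n) = n · ∏(1 - 1/p) over distinct primes p | n
φ(56) = 56 · (1 - 1/2) · (1 - 1/7) = 24

φ(56) = 24


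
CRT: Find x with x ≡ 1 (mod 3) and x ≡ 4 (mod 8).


m₁ = 3, m₂ = 8, gcd = 1, so CRT applies. M = m₁·m₂ = 24
Let M₁ = M/m₁ = 8, M₂ = M/m₂ = 3
Find y₁ ≡ M₁⁻¹ (mod m₁): 8⁻¹ ≡ 2 (mod 3)
Find y₂ ≡ M₂⁻¹ (mod m₂): 3⁻¹ ≡ 3 (mod 8)
x = a₁·M₁·y₁ + a₂·M₂·y₂ = 1·8·2 + 4·3·3 = 52
Reduce mod 24: x ≡ 4
Check: 4 mod 3 = 1 ✓, 4 mod 8 = 4 ✓

x ≡ 4 (mod 24)


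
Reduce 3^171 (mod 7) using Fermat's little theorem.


Fermat's little theorem: if p is prime and gcd(a,p)=1, then a^(p-1) ≡ 1 (mod p)
p = 7 is prime, gcd(3,7) = 1
Reduce exponent: 171 mod 6 = 3
So 3^171 ≡ 3^3 (mod 7)
3^3 mod 7 = 6

3^171 ≡ 6 (mod 7)


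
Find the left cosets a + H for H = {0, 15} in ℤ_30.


H = {0, 15}, |H| = 2
Number of cosets = |G|/|H| = 30/2 = 15
0 + H = {0, 15}
1 + H = {1, 16}
2 + H = {2, 17}
3 + H = {3, 18}
4 + H = {4, 19}
5 + H = {5, 20}
6 + H = {6, 21}
7 + H = {7, 22}
8 + H = {8, 23}
9 + H = {9, 24}
10 + H = {10, 25}
11 + H = {11, 26}
12 + H = {12, 27}
13 + H = {13, 28}
14 + H = {14, 29}

Cosets: 0+H={0,15}; 1+H={1,16}; 2+H={2,17}; 3+H={3,18}; 4+H={4,19}; 5+H={5,20}; 6+H={6,21}; 7+H={7,22}; 8+H={8,23}; 9+H={9,24}; 10+H={10,25}; 11+H={11,26}; 12+H={12,27}; 13+H={13,28}; 14+H={14,29}


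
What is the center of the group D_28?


Z(G) = {g ∈ G | gx = xg for all x ∈ G}
For even n, Z(D_n) = {e, r^(n/2)}: the 180° rotation r^14 commutes with every reflection and rotation

Z(D_28) = {e, r^14}


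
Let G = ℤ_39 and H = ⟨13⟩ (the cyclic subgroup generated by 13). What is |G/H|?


|⟨13⟩| = n / gcd(13, 39) = 39 / 13 = 3
H is normal (ℤ_39 is abelian).
|G/H| = |G| / |H| = 39 / 3 = 13

|G/H| = 13


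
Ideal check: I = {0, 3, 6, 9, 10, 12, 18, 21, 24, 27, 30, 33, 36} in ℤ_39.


Check ideal conditions for I = {0, 3, 6, 9, 10, 12, 18, 21, 24, 27, 30, 33, 36} in ℤ_39:
(1) I is an additive subgroup? No
(2) For r ∈ ℤ_39 and a ∈ I: r·a ∈ I? No  [counterexample: r=2, a=10, r·a mod 39 = 20 ∉ I]

No, I is not an ideal of ℤ_39


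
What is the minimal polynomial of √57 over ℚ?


√57 satisfies x² - 57 = 0, irreducible over ℚ since 57 is squarefree

Minimal polynomial: x² - 57


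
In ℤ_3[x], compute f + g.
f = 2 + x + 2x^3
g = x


Add coefficients mod 3:
x^0: 2 + 0 = 2 (mod 3)
x^1: 1 + 1 = 2 (mod 3)
x^2: 0 + 0 = 0 (mod 3)
x^3: 2 + 0 = 2 (mod 3)
Result: 2 + 2x + 2x^3

f + g = 2 + 2x + 2x^3


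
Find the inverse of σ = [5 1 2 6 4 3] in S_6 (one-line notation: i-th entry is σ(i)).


To find σ⁻¹, swap domain and range:
σ(1) = 5 → σ⁻¹(5) = 1
σ(2) = 1 → σ⁻¹(1) = 2
σ(3) = 2 → σ⁻¹(2) = 3
σ(4) = 6 → σ⁻¹(6) = 4
σ(5) = 4 → σ⁻¹(4) = 5
σ(6) = 3 → σ⁻¹(3) = 6

σ⁻¹ = [2 3 6 5 1 4]


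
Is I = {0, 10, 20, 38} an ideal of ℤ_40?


Check ideal conditions for I = {0, 10, 20, 38} in ℤ_40:
(1) I is an additive subgroup? No
(2) For r ∈ ℤ_40 and a ∈ I: r·a ∈ I? No  [counterexample: r=2, a=38, r·a mod 40 = 36 ∉ I]

No, I is not an ideal of ℤ_40


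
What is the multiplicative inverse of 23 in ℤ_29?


Use the extended Euclidean algorithm to write 1 = 23·s + 29·t; then s mod 29 is the inverse.
Euclidean algorithm:
  23 = 0·29 + 23
  29 = 1·23 + 6
  23 = 3·6 + 5
  6 = 1·5 + 1
  5 = 5·1 + 0
gcd(23,29) = 1
Back-substitution gives: 23·(-5) + 29·(4) = 1
So 23⁻¹ ≡ -5 ≡ 24 (mod 29)
Check: 23 × 24 = 552 ≡ 1 (mod 29) ✓

23⁻¹ ≡ 24 (mod 29)


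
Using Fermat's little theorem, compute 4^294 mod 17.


Fermat's little theorem: if p is prime and gcd(a,p)=1, then a^(p-1) ≡ 1 (mod p)
p = 17 is prime, gcd(4,17) = 1
Reduce exponent: 294 mod 16 = 6
So 4^294 ≡ 4^6 (mod 17)
4^6 mod 17 = 16

4^294 ≡ 16 (mod 17)


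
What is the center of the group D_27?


Z(G) = {g ∈ G | gx = xg for all x ∈ G}
For odd n, Z(D_n) = {e}: no nontrivial rotation commutes with all reflections

Z(D_27) = {e}


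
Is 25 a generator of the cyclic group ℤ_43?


g generates ℤ_n iff gcd(g, n) = 1
gcd(25, 43) = 1
Since gcd = 1, 25 is a generator.

Yes, 25 generates ℤ_43


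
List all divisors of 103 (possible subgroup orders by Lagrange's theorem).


Lagrange's theorem: |H| divides |G|
|G| = 103
Divisors of 103: 1, 103

Possible subgroup orders: {1, 103}


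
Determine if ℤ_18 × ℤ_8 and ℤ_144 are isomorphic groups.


Comparing ℤ_18 × ℤ_8 and ℤ_144:
gcd(18,8) = 2 ≠ 1. Max element order in ℤ_18×ℤ_8 is lcm(18,8) = 72 < 144, so it has no element of order 144

No, ℤ_18 × ℤ_8 ≇ ℤ_144


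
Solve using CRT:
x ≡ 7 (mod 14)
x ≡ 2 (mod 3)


m₁ = 14, m₂ = 3, gcd = 1, so CRT applies. M = m₁·m₂ = 42
Let M₁ = M/m₁ = 3, M₂ = M/m₂ = 14
Find y₁ ≡ M₁⁻¹ (mod m₁): 3⁻¹ ≡ 5 (mod 14)
Find y₂ ≡ M₂⁻¹ (mod m₂): 14⁻¹ ≡ 2 (mod 3)
x = a₁·M₁·y₁ + a₂·M₂·y₂ = 7·3·5 + 2·14·2 = 161
Reduce mod 42: x ≡ 35
Check: 35 mod 14 = 7 ✓, 35 mod 3 = 2 ✓

x ≡ 35 (mod 42)


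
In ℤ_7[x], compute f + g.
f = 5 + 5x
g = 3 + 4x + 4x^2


Add coefficients mod 7:
x^0: 5 + 3 = 1 (mod 7)
x^1: 5 + 4 = 2 (mod 7)
x^2: 0 + 4 = 4 (mod 7)
Result: 1 + 2x + 4x^2

f + g = 1 + 2x + 4x^2


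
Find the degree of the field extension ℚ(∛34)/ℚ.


∛34 has minimal polynomial x³ - 34 (irreducible over ℚ since 34 is not a perfect cube)

[ℚ(∛34)/ℚ] = 3


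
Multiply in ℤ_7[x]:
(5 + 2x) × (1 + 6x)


Expand and collect like terms; reduce coefficients mod 7:
x^0: 5·1 = 5 ≡ 5 (mod 7)
x^1: 5·6 + 2·1 = 32 ≡ 4 (mod 7)
x^2: 2·6 = 12 ≡ 5 (mod 7)
Result: 5 + 4x + 5x^2

f · g = 5 + 4x + 5x^2


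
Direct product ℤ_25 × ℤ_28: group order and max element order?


|ℤ_25 × ℤ_28| = 25 × 28 = 700
Max element order = lcm(25,28) = 700
Cyclic? Yes (gcd=1)

|ℤ_25×ℤ_28| = 700, max element order = 700


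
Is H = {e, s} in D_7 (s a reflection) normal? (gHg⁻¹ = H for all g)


H = {e, s} in D_7 (s a reflection)
r·s·r⁻¹ = sr⁻² ≠ s for n ≥ 3, so {e, s} is not closed under conjugation

No, not a normal subgroup


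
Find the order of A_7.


|A_n| = n!/2 (even permutations)
|A_7| = 7!/2 = 5040/2 = 2520

|A_7| = 2520


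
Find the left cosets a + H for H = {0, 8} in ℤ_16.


H = {0, 8}, |H| = 2
Number of cosets = |G|/|H| = 16/2 = 8
0 + H = {0, 8}
1 + H = {1, 9}
2 + H = {2, 10}
3 + H = {3, 11}
4 + H = {4, 12}
5 + H = {5, 13}
6 + H = {6, 14}
7 + H = {7, 15}

Cosets: 0+H={0,8}; 1+H={1,9}; 2+H={2,10}; 3+H={3,11}; 4+H={4,12}; 5+H={5,13}; 6+H={6,14}; 7+H={7,15}


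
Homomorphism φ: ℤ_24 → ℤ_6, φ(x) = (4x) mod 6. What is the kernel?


Kernel = preimage of identity
ker(φ) = {x ∈ ℤ_24 : 4x ≡ 0 (mod 6)}. Since 6 | 24, φ is well-defined. The kernel is the cyclic subgroup ⟨3⟩ of ℤ_24 (order 8), i.e. {0, 3, 6, 9, 12, 15, 18, 21}

ker(φ) = {0, 3, 6, 9, 12, 15, 18, 21}


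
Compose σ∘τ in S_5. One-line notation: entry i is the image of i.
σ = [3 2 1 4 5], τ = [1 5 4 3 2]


σ∘τ: apply τ first, then σ
1 →τ 1 →σ 3
2 →τ 5 →σ 5
3 →τ 4 →σ 4
4 →τ 3 →σ 1
5 →τ 2 →σ 2

σ∘τ = [3 5 4 1 2]


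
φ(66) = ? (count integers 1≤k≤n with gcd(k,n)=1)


Factor n: 66 = 2 × 3 × 11
φ(n) = n · ∏(1 - 1/p) over distinct primes p | n
φ(66) = 66 · (1 - 1/2) · (1 - 1/3) · (1 - 1/11) = 20

φ(66) = 20


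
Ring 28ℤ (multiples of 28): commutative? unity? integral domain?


28ℤ is a commutative ring under +,× but has no multiplicative identity (1 ∉ 28ℤ); it has no zero divisors, but without unity it is not an integral domain
Commutative: Yes
Integral domain: No
Has unity: No

28ℤ (multiples of 28): Commutative=Yes, Unity=No


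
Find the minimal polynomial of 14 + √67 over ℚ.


Let α = 14 + √67. Then α - 14 = √67, so (α - 14)² = 67, giving α² - 28α + 129 = 0. Degree 2 and α ∉ ℚ, so this is the minimal polynomial.

Minimal polynomial: x² - 28x + 129


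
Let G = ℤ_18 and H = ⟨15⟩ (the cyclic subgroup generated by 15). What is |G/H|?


|⟨15⟩| = n / gcd(15, 18) = 18 / 3 = 6
H is normal (ℤ_18 is abelian).
|G/H| = |G| / |H| = 18 / 6 = 3

|G/H| = 3


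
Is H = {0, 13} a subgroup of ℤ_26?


Subgroup test for H = {0, 13} in (ℤ_26, +):
(1) 0 ∈ H? Yes
(2) Closure: for all a,b ∈ H, (a+b) mod 26 ∈ H? Yes
(3) Inverses: for all a ∈ H, -a mod 26 ∈ H? Yes

Yes, H is a subgroup of ℤ_26


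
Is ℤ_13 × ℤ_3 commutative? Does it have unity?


Direct product ring; commutative with unity (1,1); but (1,0)·(0,1) = (0,0) gives zero divisors, so not an integral domain
Commutative: Yes
Integral domain: No
Has unity: Yes

ℤ_13 × ℤ_3: Commutative=Yes, Unity=Yes


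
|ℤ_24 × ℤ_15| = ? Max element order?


|ℤ_24 × ℤ_15| = 24 × 15 = 360
Max element order = lcm(24,15) = 120
Cyclic? No (gcd=3)

|ℤ_24×ℤ_15| = 360, max element order = 120


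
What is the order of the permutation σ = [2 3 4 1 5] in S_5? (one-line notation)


Cycle decomposition: (1 2 3 4)
Cycle lengths: 4
Order = lcm(4) = 4

ord(σ) = 4


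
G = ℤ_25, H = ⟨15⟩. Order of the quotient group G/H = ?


|⟨15⟩| = n / gcd(15, 25) = 25 / 5 = 5
H is normal (ℤ_25 is abelian).
|G/H| = |G| / |H| = 25 / 5 = 5

|G/H| = 5


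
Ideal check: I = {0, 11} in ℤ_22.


Check ideal conditions for I = {0, 11} in ℤ_22:
(1) I is an additive subgroup? Yes
(2) For r ∈ ℤ_22 and a ∈ I: r·a ∈ I? Yes

Yes, I is an ideal of ℤ_22


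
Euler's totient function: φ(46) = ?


Factor n: 46 = 2 × 23
φ(n) = n · ∏(1 - 1/p) over distinct primes p | n
φ(46) = 46 · (1 - 1/2) · (1 - 1/23) = 22

φ(46) = 22


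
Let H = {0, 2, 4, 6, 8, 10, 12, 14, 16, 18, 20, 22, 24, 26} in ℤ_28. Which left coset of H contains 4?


4 + H = {4 + h (mod 28) : h ∈ H}
4+0=4, 4+2=6, 4+4=8, 4+6=10, 4+8=12, 4+10=14, 4+12=16, 4+14=18, 4+16=20, 4+18=22, 4+20=24, 4+22=26, 4+24=0, 4+26=2
4 + H = {0, 2, 4, 6, 8, 10, 12, 14, 16, 18, 20, 22, 24, 26} = 0 + H

4 + H = {0, 2, 4, 6, 8, 10, 12, 14, 16, 18, 20, 22, 24, 26}


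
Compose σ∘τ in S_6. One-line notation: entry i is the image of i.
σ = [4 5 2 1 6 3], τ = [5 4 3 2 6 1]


σ∘τ: apply τ first, then σ
1 →τ 5 →σ 6
2 →τ 4 →σ 1
3 →τ 3 →σ 2
4 →τ 2 →σ 5
5 →τ 6 →σ 3
6 →τ 1 →σ 4

σ∘τ = [6 1 2 5 3 4]


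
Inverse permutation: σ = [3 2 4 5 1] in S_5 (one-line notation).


To find σ⁻¹, swap domain and range:
σ(1) = 3 → σ⁻¹(3) = 1
σ(2) = 2 → σ⁻¹(2) = 2
σ(3) = 4 → σ⁻¹(4) = 3
σ(4) = 5 → σ⁻¹(5) = 4
σ(5) = 1 → σ⁻¹(1) = 5

σ⁻¹ = [5 2 1 3 4]


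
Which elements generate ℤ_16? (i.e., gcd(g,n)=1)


g generates ℤ_n iff gcd(g,n) = 1
Checking each g ∈ {1,...,15}:
gcd(1,16) = 1
gcd(2,16) = 2
gcd(3,16) = 1
gcd(4,16) = 4
gcd(5,16) = 1
gcd(6,16) = 2
gcd(7,16) = 1
gcd(8,16) = 8
gcd(9,16) = 1
gcd(10,16) = 2
gcd(11,16) = 1
gcd(12,16) = 4
gcd(13,16) = 1
gcd(14,16) = 2
gcd(15,16) = 1
Generators: {1, 3, 5, 7, 9, 11, 13, 15}
Number of generators = φ(16) = 8

Generators of ℤ_16 = {1, 3, 5, 7, 9, 11, 13, 15}


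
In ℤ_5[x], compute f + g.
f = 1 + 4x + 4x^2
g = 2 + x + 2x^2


Add coefficients mod 5:
x^0: 1 + 2 = 3 (mod 5)
x^1: 4 + 1 = 0 (mod 5)
x^2: 4 + 2 = 1 (mod 5)
Result: 3 + x^2

f + g = 3 + x^2


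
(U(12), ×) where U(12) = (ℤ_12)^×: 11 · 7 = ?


Operation: multiplication mod 12
11 · 7 = (a × b) mod 12 with a = 11, b = 7

11 · 7 = 5


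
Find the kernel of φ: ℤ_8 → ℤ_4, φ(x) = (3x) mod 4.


Kernel = preimage of identity
ker(φ) = {x ∈ ℤ_8 : 3x ≡ 0 (mod 4)}. Since 4 | 8, φ is well-defined. The kernel is the cyclic subgroup ⟨4⟩ of ℤ_8 (order 2), i.e. {0, 4}

ker(φ) = {0, 4}


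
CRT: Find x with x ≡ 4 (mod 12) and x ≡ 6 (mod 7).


m₁ = 12, m₂ = 7, gcd = 1, so CRT applies. M = m₁·m₂ = 84
Let M₁ = M/m₁ = 7, M₂ = M/m₂ = 12
Find y₁ ≡ M₁⁻¹ (mod m₁): 7⁻¹ ≡ 7 (mod 12)
Find y₂ ≡ M₂⁻¹ (mod m₂): 12⁻¹ ≡ 3 (mod 7)
x = a₁·M₁·y₁ + a₂·M₂·y₂ = 4·7·7 + 6·12·3 = 412
Reduce mod 84: x ≡ 76
Check: 76 mod 12 = 4 ✓, 76 mod 7 = 6 ✓

x ≡ 76 (mod 84)


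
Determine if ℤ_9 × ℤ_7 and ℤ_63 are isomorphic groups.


Comparing ℤ_9 × ℤ_7 and ℤ_63:
gcd(9,7) = 1, so ℤ_9 × ℤ_7 ≅ ℤ_63 (CRT)

Yes, ℤ_9 × ℤ_7 ≅ ℤ_63


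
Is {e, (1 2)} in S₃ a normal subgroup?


H = {e, (1 2)} in S₃
(1 3)(1 2)(1 3)⁻¹ = (2 3) ∉ {e, (1 2)}, so it is not normal

No, not a normal subgroup


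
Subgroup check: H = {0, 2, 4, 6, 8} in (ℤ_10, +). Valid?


Subgroup test for H = {0, 2, 4, 6, 8} in (ℤ_10, +):
(1) 0 ∈ H? Yes
(2) Closure: for all a,b ∈ H, (a+b) mod 10 ∈ H? Yes
(3) Inverses: for all a ∈ H, -a mod 10 ∈ H? Yes

Yes, H is a subgroup of ℤ_10


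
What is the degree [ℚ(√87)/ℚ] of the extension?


√87 has minimal polynomial x² - 87 (irreducible over ℚ since 87 is squarefree)

[ℚ(√87)/ℚ] = 2


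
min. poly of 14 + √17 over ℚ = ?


Let α = 14 + √17. Then α - 14 = √17, so (α - 14)² = 17, giving α² - 28α + 179 = 0. Degree 2 and α ∉ ℚ, so this is the minimal polynomial.

Minimal polynomial: x² - 28x + 179


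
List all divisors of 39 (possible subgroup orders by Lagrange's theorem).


Lagrange's theorem: |H| divides |G|
|G| = 39
Divisors of 39: 1, 3, 13, 39

Possible subgroup orders: {1, 3, 13, 39}


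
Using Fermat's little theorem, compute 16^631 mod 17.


Fermat's little theorem: if p is prime and gcd(a,p)=1, then a^(p-1) ≡ 1 (mod p)
p = 17 is prime, gcd(16,17) = 1
Reduce exponent: 631 mod 16 = 7
So 16^631 ≡ 16^7 (mod 17)
16^7 mod 17 = 16

16^631 ≡ 16 (mod 17)


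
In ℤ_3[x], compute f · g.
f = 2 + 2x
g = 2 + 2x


Expand and collect like terms; reduce coefficients mod 3:
x^0: 2·2 = 4 ≡ 1 (mod 3)
x^1: 2·2 + 2·2 = 8 ≡ 2 (mod 3)
x^2: 2·2 = 4 ≡ 1 (mod 3)
Result: 1 + 2x + x^2

f · g = 1 + 2x + x^2


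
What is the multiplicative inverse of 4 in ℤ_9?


Use the extended Euclidean algorithm to write 1 = 4·s + 9·t; then s mod 9 is the inverse.
Euclidean algorithm:
  4 = 0·9 + 4
  9 = 2·4 + 1
  4 = 4·1 + 0
gcd(4,9) = 1
Back-substitution gives: 4·(-2) + 9·(1) = 1
So 4⁻¹ ≡ -2 ≡ 7 (mod 9)
Check: 4 × 7 = 28 ≡ 1 (mod 9) ✓

4⁻¹ ≡ 7 (mod 9)


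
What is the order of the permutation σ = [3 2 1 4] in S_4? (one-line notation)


Cycle decomposition: (1 3)
Cycle lengths: 2
Order = lcm(2) = 2

ord(σ) = 2


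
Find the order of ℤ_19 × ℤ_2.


|A × B| = |A| · |B|
|ℤ_19 × ℤ_2| = 19 × 2 = 38

|ℤ_19 × ℤ_2| = 38


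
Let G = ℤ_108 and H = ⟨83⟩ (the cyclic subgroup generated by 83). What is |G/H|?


|⟨83⟩| = n / gcd(83, 108) = 108 / 1 = 108
H is normal (ℤ_108 is abelian).
|G/H| = |G| / |H| = 108 / 108 = 1

|G/H| = 1


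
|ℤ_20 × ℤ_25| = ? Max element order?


|ℤ_20 × ℤ_25| = 20 × 25 = 500
Max element order = lcm(20,25) = 100
Cyclic? No (gcd=5)

|ℤ_20×ℤ_25| = 500, max element order = 100


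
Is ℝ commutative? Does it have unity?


ℝ is a field: commutative, has unity, every nonzero element is a unit (hence an integral domain)
Commutative: Yes
Integral domain: Yes
Has unity: Yes

ℝ: Commutative=Yes, Unity=Yes


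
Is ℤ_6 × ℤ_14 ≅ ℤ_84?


Comparing ℤ_6 × ℤ_14 and ℤ_84:
gcd(6,14) = 2 ≠ 1. Max element order in ℤ_6×ℤ_14 is lcm(6,14) = 42 < 84, so it has no element of order 84

No, ℤ_6 × ℤ_14 ≇ ℤ_84


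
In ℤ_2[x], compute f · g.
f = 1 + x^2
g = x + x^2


Expand and collect like terms; reduce coefficients mod 2:
x^0: 1·0 = 0 ≡ 0 (mod 2)
x^1: 1·1 + 0·0 = 1 ≡ 1 (mod 2)
x^2: 1·1 + 0·1 + 1·0 = 1 ≡ 1 (mod 2)
x^3: 0·1 + 1·1 = 1 ≡ 1 (mod 2)
x^4: 1·1 = 1 ≡ 1 (mod 2)
Result: x + x^2 + x^3 + x^4

f · g = x + x^2 + x^3 + x^4


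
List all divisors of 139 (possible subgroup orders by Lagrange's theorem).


Lagrange's theorem: |H| divides |G|
|G| = 139
Divisors of 139: 1, 139

Possible subgroup orders: {1, 139}


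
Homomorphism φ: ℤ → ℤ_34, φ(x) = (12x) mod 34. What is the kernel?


Kernel = preimage of identity
ker(φ) = {x ∈ ℤ : 12x ≡ 0 (mod 34)}. gcd(12,34) = 2, so 12x ≡ 0 (mod 34) ⟺ x ≡ 0 (mod 34/2 = 17). Hence ker(φ) = 17ℤ

ker(φ) = 17ℤ


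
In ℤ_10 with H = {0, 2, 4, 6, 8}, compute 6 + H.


6 + H = {6 + h (mod 10) : h ∈ H}
6+0=6, 6+2=8, 6+4=0, 6+6=2, 6+8=4
6 + H = {0, 2, 4, 6, 8} = 0 + H

6 + H = {0, 2, 4, 6, 8}


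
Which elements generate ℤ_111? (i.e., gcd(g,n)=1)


g generates ℤ_n iff gcd(g,n) = 1
Prime factors of 111: 3, 37
Generators are g ∈ {1,...,110} not divisible by any of these primes.
Generators: {1, 2, 4, 5, 7, 8, 10, 11, 13, 14, 16, 17, 19, 20, 22, 23, 25, 26, 28, 29, 31, 32, 34, 35, 38, 40, 41, 43, 44, 46, 47, 49, 50, 52, 53, 55, 56, 58, 59, 61, 62, 64, 65, 67, 68, 70, 71, 73, 76, 77, 79, 80, 82, 83, 85, 86, 88, 89, 91, 92, 94, 95, 97, 98, 100, 101, 103, 104, 106, 107, 109, 110}
Number of generators = φ(111) = 72

Generators of ℤ_111 = {1, 2, 4, 5, 7, 8, 10, 11, 13, 14, 16, 17, 19, 20, 22, 23, 25, 26, 28, 29, 31, 32, 34, 35, 38, 40, 41, 43, 44, 46, 47, 49, 50, 52, 53, 55, 56, 58, 59, 61, 62, 64, 65, 67, 68, 70, 71, 73, 76, 77, 79, 80, 82, 83, 85, 86, 88, 89, 91, 92, 94, 95, 97, 98, 100, 101, 103, 104, 106, 107, 109, 110}


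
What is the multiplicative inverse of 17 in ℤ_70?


Use the extended Euclidean algorithm to write 1 = 17·s + 70·t; then s mod 70 is the inverse.
Euclidean algorithm:
  17 = 0·70 + 17
  70 = 4·17 + 2
  17 = 8·2 + 1
  2 = 2·1 + 0
gcd(17,70) = 1
Back-substitution gives: 17·(33) + 70·(-8) = 1
So 17⁻¹ ≡ 33 ≡ 33 (mod 70)
Check: 17 × 33 = 561 ≡ 1 (mod 70) ✓

17⁻¹ ≡ 33 (mod 70)


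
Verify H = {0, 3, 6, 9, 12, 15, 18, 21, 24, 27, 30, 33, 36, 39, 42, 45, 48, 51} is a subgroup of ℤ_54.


Subgroup test for H = {0, 3, 6, 9, 12, 15, 18, 21, 24, 27, 30, 33, 36, 39, 42, 45, 48, 51} in (ℤ_54, +):
(1) 0 ∈ H? Yes
(2) Closure: for all a,b ∈ H, (a+b) mod 54 ∈ H? Yes
(3) Inverses: for all a ∈ H, -a mod 54 ∈ H? Yes

Yes, H is a subgroup of ℤ_54


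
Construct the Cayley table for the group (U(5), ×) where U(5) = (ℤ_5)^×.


Elements: {1, 2, 3, 4}
Operation: multiplication mod 5
Entry (a, b) = (a × b) mod 5

Cayley table:
  | 1 | 2 | 3 | 4
1 | 1 | 2 | 3 | 4
2 | 2 | 4 | 1 | 3
3 | 3 | 1 | 4 | 2
4 | 4 | 3 | 2 | 1


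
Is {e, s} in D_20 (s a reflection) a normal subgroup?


H = {e, s} in D_20 (s a reflection)
r·s·r⁻¹ = sr⁻² ≠ s for n ≥ 3, so {e, s} is not closed under conjugation

No, not a normal subgroup


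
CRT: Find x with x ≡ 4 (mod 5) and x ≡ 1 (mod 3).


m₁ = 5, m₂ = 3, gcd = 1, so CRT applies. M = m₁·m₂ = 15
Let M₁ = M/m₁ = 3, M₂ = M/m₂ = 5
Find y₁ ≡ M₁⁻¹ (mod m₁): 3⁻¹ ≡ 2 (mod 5)
Find y₂ ≡ M₂⁻¹ (mod m₂): 5⁻¹ ≡ 2 (mod 3)
x = a₁·M₁·y₁ + a₂·M₂·y₂ = 4·3·2 + 1·5·2 = 34
Reduce mod 15: x ≡ 4
Check: 4 mod 5 = 4 ✓, 4 mod 3 = 1 ✓

x ≡ 4 (mod 15)


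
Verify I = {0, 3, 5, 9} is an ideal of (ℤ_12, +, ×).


Check ideal conditions for I = {0, 3, 5, 9} in ℤ_12:
(1) I is an additive subgroup? No
(2) For r ∈ ℤ_12 and a ∈ I: r·a ∈ I? No  [counterexample: r=2, a=3, r·a mod 12 = 6 ∉ I]

No, I is not an ideal of ℤ_12


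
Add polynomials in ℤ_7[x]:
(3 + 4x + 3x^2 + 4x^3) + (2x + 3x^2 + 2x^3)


Add coefficients mod 7:
x^0: 3 + 0 = 3 (mod 7)
x^1: 4 + 2 = 6 (mod 7)
x^2: 3 + 3 = 6 (mod 7)
x^3: 4 + 2 = 6 (mod 7)
Result: 3 + 6x + 6x^2 + 6x^3

f + g = 3 + 6x + 6x^2 + 6x^3


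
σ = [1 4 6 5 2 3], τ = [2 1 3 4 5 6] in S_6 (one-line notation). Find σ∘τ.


σ∘τ: apply τ first, then σ
1 →τ 2 →σ 4
2 →τ 1 →σ 1
3 →τ 3 →σ 6
4 →τ 4 →σ 5
5 →τ 5 →σ 2
6 →τ 6 →σ 3

σ∘τ = [4 1 6 5 2 3]


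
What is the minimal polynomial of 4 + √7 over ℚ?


Let α = 4 + √7. Then α - 4 = √7, so (α - 4)² = 7, giving α² - 8α + 9 = 0. Degree 2 and α ∉ ℚ, so this is the minimal polynomial.

Minimal polynomial: x² - 8x + 9


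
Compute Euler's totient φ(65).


Factor n: 65 = 5 × 13
φ(n) = n · ∏(1 - 1/p) over distinct primes p | n
φ(65) = 65 · (1 - 1/5) · (1 - 1/13) = 48

φ(65) = 48


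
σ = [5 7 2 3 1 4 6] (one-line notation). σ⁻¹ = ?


To find σ⁻¹, swap domain and range:
σ(1) = 5 → σ⁻¹(5) = 1
σ(2) = 7 → σ⁻¹(7) = 2
σ(3) = 2 → σ⁻¹(2) = 3
σ(4) = 3 → σ⁻¹(3) = 4
σ(5) = 1 → σ⁻¹(1) = 5
σ(6) = 4 → σ⁻¹(4) = 6
σ(7) = 6 → σ⁻¹(6) = 7

σ⁻¹ = [5 3 4 6 1 7 2]


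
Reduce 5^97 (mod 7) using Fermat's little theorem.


Fermat's little theorem: if p is prime and gcd(a,p)=1, then a^(p-1) ≡ 1 (mod p)
p = 7 is prime, gcd(5,7) = 1
Reduce exponent: 97 mod 6 = 1
So 5^97 ≡ 5^1 (mod 7)
5^1 mod 7 = 5

5^97 ≡ 5 (mod 7)


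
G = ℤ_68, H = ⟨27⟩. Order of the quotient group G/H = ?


|⟨27⟩| = n / gcd(27, 68) = 68 / 1 = 68
H is normal (ℤ_68 is abelian).
|G/H| = |G| / |H| = 68 / 68 = 1

|G/H| = 1


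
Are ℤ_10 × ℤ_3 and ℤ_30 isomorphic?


Comparing ℤ_10 × ℤ_3 and ℤ_30:
gcd(10,3) = 1, so ℤ_10 × ℤ_3 ≅ ℤ_30 (CRT)

Yes, ℤ_10 × ℤ_3 ≅ ℤ_30


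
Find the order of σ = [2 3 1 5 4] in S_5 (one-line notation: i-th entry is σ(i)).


Cycle decomposition: (1 2 3) (4 5)
Cycle lengths: 3, 2
Order = lcm(3, 2) = 6

ord(σ) = 6


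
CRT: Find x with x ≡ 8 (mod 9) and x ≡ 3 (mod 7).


m₁ = 9, m₂ = 7, gcd = 1, so CRT applies. M = m₁·m₂ = 63
Let M₁ = M/m₁ = 7, M₂ = M/m₂ = 9
Find y₁ ≡ M₁⁻¹ (mod m₁): 7⁻¹ ≡ 4 (mod 9)
Find y₂ ≡ M₂⁻¹ (mod m₂): 9⁻¹ ≡ 4 (mod 7)
x = a₁·M₁·y₁ + a₂·M₂·y₂ = 8·7·4 + 3·9·4 = 332
Reduce mod 63: x ≡ 17
Check: 17 mod 9 = 8 ✓, 17 mod 7 = 3 ✓

x ≡ 17 (mod 63)


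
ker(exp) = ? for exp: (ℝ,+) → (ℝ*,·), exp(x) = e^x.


Kernel = preimage of identity
ker(exp) = {x ∈ ℝ | e^x = 1} = {0}

ker(exp) = {0}


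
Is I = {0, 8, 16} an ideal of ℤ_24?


Check ideal conditions for I = {0, 8, 16} in ℤ_24:
(1) I is an additive subgroup? Yes
(2) For r ∈ ℤ_24 and a ∈ I: r·a ∈ I? Yes

Yes, I is an ideal of ℤ_24


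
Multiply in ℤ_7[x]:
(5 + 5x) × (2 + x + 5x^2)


Expand and collect like terms; reduce coefficients mod 7:
x^0: 5·2 = 10 ≡ 3 (mod 7)
x^1: 5·1 + 5·2 = 15 ≡ 1 (mod 7)
x^2: 5·5 + 5·1 = 30 ≡ 2 (mod 7)
x^3: 5·5 = 25 ≡ 4 (mod 7)
Result: 3 + x + 2x^2 + 4x^3

f · g = 3 + x + 2x^2 + 4x^3


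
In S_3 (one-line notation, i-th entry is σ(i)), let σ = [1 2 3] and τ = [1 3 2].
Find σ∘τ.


σ∘τ: apply τ first, then σ
1 →τ 1 →σ 1
2 →τ 3 →σ 3
3 →τ 2 →σ 2

σ∘τ = [1 3 2]


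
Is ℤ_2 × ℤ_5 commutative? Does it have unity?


Direct product ring; commutative with unity (1,1); but (1,0)·(0,1) = (0,0) gives zero divisors, so not an integral domain
Commutative: Yes
Integral domain: No
Has unity: Yes

ℤ_2 × ℤ_5: Commutative=Yes, Unity=Yes


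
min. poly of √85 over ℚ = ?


√85 satisfies x² - 85 = 0, irreducible over ℚ since 85 is squarefree

Minimal polynomial: x² - 85


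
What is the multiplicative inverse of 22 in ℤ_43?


Use the extended Euclidean algorithm to write 1 = 22·s + 43·t; then s mod 43 is the inverse.
Euclidean algorithm:
  22 = 0·43 + 22
  43 = 1·22 + 21
  22 = 1·21 + 1
  21 = 21·1 + 0
gcd(22,43) = 1
Back-substitution gives: 22·(2) + 43·(-1) = 1
So 22⁻¹ ≡ 2 ≡ 2 (mod 43)
Check: 22 × 2 = 44 ≡ 1 (mod 43) ✓

22⁻¹ ≡ 2 (mod 43)


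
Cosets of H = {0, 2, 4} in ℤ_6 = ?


H = {0, 2, 4}, |H| = 3
Number of cosets = |G|/|H| = 6/3 = 2
0 + H = {0, 2, 4}
1 + H = {1, 3, 5}

Cosets: 0+H={0,2,4}; 1+H={1,3,5}


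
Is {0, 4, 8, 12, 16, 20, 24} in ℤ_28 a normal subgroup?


H = {0, 4, 8, 12, 16, 20, 24} in ℤ_28
ℤ_28 is abelian; every subgroup of an abelian group is normal

Yes, normal subgroup


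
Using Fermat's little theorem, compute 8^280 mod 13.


Fermat's little theorem: if p is prime and gcd(a,p)=1, then a^(p-1) ≡ 1 (mod p)
p = 13 is prime, gcd(8,13) = 1
Reduce exponent: 280 mod 12 = 4
So 8^280 ≡ 8^4 (mod 13)
8^4 mod 13 = 1

8^280 ≡ 1 (mod 13)


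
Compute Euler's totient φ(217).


Factor n: 217 = 7 × 31
φ(n) = n · ∏(1 - 1/p) over distinct primes p | n
φ(217) = 217 · (1 - 1/7) · (1 - 1/31) = 180

φ(217) = 180


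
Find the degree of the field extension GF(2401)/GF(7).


GF(2401) = GF(7^4), so the extension degree is 4

[GF(2401)/GF(7)] = 4


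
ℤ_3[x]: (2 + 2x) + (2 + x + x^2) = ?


Add coefficients mod 3:
x^0: 2 + 2 = 1 (mod 3)
x^1: 2 + 1 = 0 (mod 3)
x^2: 0 + 1 = 1 (mod 3)
Result: 1 + x^2

f + g = 1 + x^2


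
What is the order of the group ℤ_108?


ℤ_n has n elements.

|ℤ_108| = 108


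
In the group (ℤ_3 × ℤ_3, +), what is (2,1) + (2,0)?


Operation: componentwise addition mod (3, 3)
(2,1) + (2,0) = ((a₁+b₁) mod 3, (a₂+b₂) mod 3) with a = (2,1), b = (2,0)

(2,1) + (2,0) = (1,1)


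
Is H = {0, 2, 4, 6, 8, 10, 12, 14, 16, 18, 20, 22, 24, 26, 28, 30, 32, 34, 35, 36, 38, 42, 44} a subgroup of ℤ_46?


Subgroup test for H = {0, 2, 4, 6, 8, 10, 12, 14, 16, 18, 20, 22, 24, 26, 28, 30, 32, 34, 35, 36, 38, 42, 44} in (ℤ_46, +):
(1) 0 ∈ H? Yes
(2) Closure: for all a,b ∈ H, (a+b) mod 46 ∈ H? No  [counterexample: 2 + 35 = 37 ∉ H]
(3) Inverses: for all a ∈ H, -a mod 46 ∈ H? No

No, H is not a subgroup of ℤ_46


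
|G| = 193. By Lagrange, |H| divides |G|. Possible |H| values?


Lagrange's theorem: |H| divides |G|
|G| = 193
Divisors of 193: 1, 193

Possible subgroup orders: {1, 193}


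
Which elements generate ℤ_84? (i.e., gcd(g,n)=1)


g generates ℤ_n iff gcd(g,n) = 1
Prime factors of 84: 2, 3, 7
Generators are g ∈ {1,...,83} not divisible by any of these primes.
Generators: {1, 5, 11, 13, 17, 19, 23, 25, 29, 31, 37, 41, 43, 47, 53, 55, 59, 61, 65, 67, 71, 73, 79, 83}
Number of generators = φ(84) = 24

Generators of ℤ_84 = {1, 5, 11, 13, 17, 19, 23, 25, 29, 31, 37, 41, 43, 47, 53, 55, 59, 61, 65, 67, 71, 73, 79, 83}


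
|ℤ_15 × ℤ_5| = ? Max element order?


|ℤ_15 × ℤ_5| = 15 × 5 = 75
Max element order = lcm(15,5) = 15
Cyclic? No (gcd=5)

|ℤ_15×ℤ_5| = 75, max element order = 15


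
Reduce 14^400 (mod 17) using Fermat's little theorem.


Fermat's little theorem: if p is prime and gcd(a,p)=1, then a^(p-1) ≡ 1 (mod p)
p = 17 is prime, gcd(14,17) = 1
Reduce exponent: 400 mod 16 = 0
So 14^400 ≡ 14^0 (mod 17)
14^0 = 1

14^400 ≡ 1 (mod 17)


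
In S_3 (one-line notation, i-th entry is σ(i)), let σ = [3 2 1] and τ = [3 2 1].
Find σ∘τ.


σ∘τ: apply τ first, then σ
1 →τ 3 →σ 1
2 →τ 2 →σ 2
3 →τ 1 →σ 3

σ∘τ = [1 2 3]


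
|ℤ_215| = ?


ℤ_n has n elements.

|ℤ_215| = 215


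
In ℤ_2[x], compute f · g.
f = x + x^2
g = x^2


Expand and collect like terms; reduce coefficients mod 2:
x^0: 0·0 = 0 ≡ 0 (mod 2)
x^1: 0·0 + 1·0 = 0 ≡ 0 (mod 2)
x^2: 0·1 + 1·0 + 1·0 = 0 ≡ 0 (mod 2)
x^3: 1·1 + 1·0 = 1 ≡ 1 (mod 2)
x^4: 1·1 = 1 ≡ 1 (mod 2)
Result: x^3 + x^4

f · g = x^3 + x^4


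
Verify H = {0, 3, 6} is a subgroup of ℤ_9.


Subgroup test for H = {0, 3, 6} in (ℤ_9, +):
(1) 0 ∈ H? Yes
(2) Closure: for all a,b ∈ H, (a+b) mod 9 ∈ H? Yes
(3) Inverses: for all a ∈ H, -a mod 9 ∈ H? Yes

Yes, H is a subgroup of ℤ_9


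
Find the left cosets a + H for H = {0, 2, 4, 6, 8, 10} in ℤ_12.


H = {0, 2, 4, 6, 8, 10}, |H| = 6
Number of cosets = |G|/|H| = 12/6 = 2
0 + H = {0, 2, 4, 6, 8, 10}
1 + H = {1, 3, 5, 7, 9, 11}

Cosets: 0+H={0,2,4,6,8,10}; 1+H={1,3,5,7,9,11}


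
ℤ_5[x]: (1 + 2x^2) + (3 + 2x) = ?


Add coefficients mod 5:
x^0: 1 + 3 = 4 (mod 5)
x^1: 0 + 2 = 2 (mod 5)
x^2: 2 + 0 = 2 (mod 5)
Result: 4 + 2x + 2x^2

f + g = 4 + 2x + 2x^2


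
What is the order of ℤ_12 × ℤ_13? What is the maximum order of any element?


|ℤ_12 × ℤ_13| = 12 × 13 = 156
Max element order = lcm(12,13) = 156
Cyclic? Yes (gcd=1)

|ℤ_12×ℤ_13| = 156, max element order = 156


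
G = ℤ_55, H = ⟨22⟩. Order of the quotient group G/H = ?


|⟨22⟩| = n / gcd(22, 55) = 55 / 11 = 5
H is normal (ℤ_55 is abelian).
|G/H| = |G| / |H| = 55 / 5 = 11

|G/H| = 11


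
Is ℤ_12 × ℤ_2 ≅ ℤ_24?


Comparing ℤ_12 × ℤ_2 and ℤ_24:
gcd(12,2) = 2 ≠ 1. Max element order in ℤ_12×ℤ_2 is lcm(12,2) = 12 < 24, so it has no element of order 24

No, ℤ_12 × ℤ_2 ≇ ℤ_24


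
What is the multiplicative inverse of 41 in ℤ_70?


Use the extended Euclidean algorithm to write 1 = 41·s + 70·t; then s mod 70 is the inverse.
Euclidean algorithm:
  41 = 0·70 + 41
  70 = 1·41 + 29
  41 = 1·29 + 12
  29 = 2·12 + 5
  12 = 2·5 + 2
  5 = 2·2 + 1
  2 = 2·1 + 0
gcd(41,70) = 1
Back-substitution gives: 41·(-29) + 70·(17) = 1
So 41⁻¹ ≡ -29 ≡ 41 (mod 70)
Check: 41 × 41 = 1681 ≡ 1 (mod 70) ✓

41⁻¹ ≡ 41 (mod 70)


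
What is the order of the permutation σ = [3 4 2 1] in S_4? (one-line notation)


Cycle decomposition: (1 3 2 4)
Cycle lengths: 4
Order = lcm(4) = 4

ord(σ) = 4


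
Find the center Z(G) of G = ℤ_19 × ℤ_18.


Z(G) = {g ∈ G | gx = xg for all x ∈ G}
Direct product of abelian groups is abelian, so Z(G) = G

Z(ℤ_19 × ℤ_18) = ℤ_19 × ℤ_18


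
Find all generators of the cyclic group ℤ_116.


g generates ℤ_n iff gcd(g,n) = 1
Prime factors of 116: 2, 29
Generators are g ∈ {1,...,115} not divisible by any of these primes.
Generators: {1, 3, 5, 7, 9, 11, 13, 15, 17, 19, 21, 23, 25, 27, 31, 33, 35, 37, 39, 41, 43, 45, 47, 49, 51, 53, 55, 57, 59, 61, 63, 65, 67, 69, 71, 73, 75, 77, 79, 81, 83, 85, 89, 91, 93, 95, 97, 99, 101, 103, 105, 107, 109, 111, 113, 115}
Number of generators = φ(116) = 56

Generators of ℤ_116 = {1, 3, 5, 7, 9, 11, 13, 15, 17, 19, 21, 23, 25, 27, 31, 33, 35, 37, 39, 41, 43, 45, 47, 49, 51, 53, 55, 57, 59, 61, 63, 65, 67, 69, 71, 73, 75, 77, 79, 81, 83, 85, 89, 91, 93, 95, 97, 99, 101, 103, 105, 107, 109, 111, 113, 115}


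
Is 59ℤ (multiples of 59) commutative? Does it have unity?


59ℤ is a commutative ring under +,× but has no multiplicative identity (1 ∉ 59ℤ); it has no zero divisors, but without unity it is not an integral domain
Commutative: Yes
Integral domain: No
Has unity: No

59ℤ (multiples of 59): Commutative=Yes, Unity=No


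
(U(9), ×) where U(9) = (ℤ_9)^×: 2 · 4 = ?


Operation: multiplication mod 9
2 · 4 = (a × b) mod 9 with a = 2, b = 4

2 · 4 = 8
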